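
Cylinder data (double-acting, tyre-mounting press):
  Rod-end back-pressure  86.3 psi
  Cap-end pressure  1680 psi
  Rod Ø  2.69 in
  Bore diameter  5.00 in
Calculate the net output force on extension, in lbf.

F ≈ 31800 lbf

Cap-side area A_cap = π/4 × (5.00 in)² = 19.63 in^2
Rod-side annular area A_ann = π/4 × (5.00² − 2.69²) = 13.95 in^2
Net thrust = P_cap·A_cap − P_rod·A_ann = 32990 lbf − 1204 lbf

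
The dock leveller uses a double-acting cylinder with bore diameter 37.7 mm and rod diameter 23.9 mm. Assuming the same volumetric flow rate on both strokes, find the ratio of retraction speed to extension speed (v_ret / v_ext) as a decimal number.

Cap-side area A_cap = π/4 × (37.7 mm)² = 1116 mm^2
Rod-side annular area A_ann = π/4 × (37.7² − 23.9²) = 667.7 mm^2
For equal Q, v ∝ 1/A, so v_ret/v_ext = A_cap/A_ann.

v_ret/v_ext ≈ 1.67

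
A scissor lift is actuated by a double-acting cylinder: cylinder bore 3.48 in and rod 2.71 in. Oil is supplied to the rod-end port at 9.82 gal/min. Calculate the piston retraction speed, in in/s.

Rod-side annular area A_ann = π/4 × (3.48² − 2.71²) = 3.743 in^2
Flow into the rod-end port fills the annular volume.
v = Q / A

v ≈ 10.1 in/s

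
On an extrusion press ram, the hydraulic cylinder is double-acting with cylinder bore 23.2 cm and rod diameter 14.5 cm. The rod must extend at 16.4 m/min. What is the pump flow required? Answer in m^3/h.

Cap-side area A_cap = π/4 × (23.2 cm)² = 422.7 cm^2
Q = A × v

Q ≈ 41.6 m^3/h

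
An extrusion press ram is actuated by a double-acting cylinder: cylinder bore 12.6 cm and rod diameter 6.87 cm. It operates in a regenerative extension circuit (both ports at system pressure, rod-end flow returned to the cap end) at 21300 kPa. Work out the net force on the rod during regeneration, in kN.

With equal pressure on both faces, forces on the annular region cancel; the net push is pressure × rod cross-section.
Rod cross-section A_rod = π/4 × (6.87 cm)² = 37.07 cm^2
F = P × A_rod

F ≈ 79.0 kN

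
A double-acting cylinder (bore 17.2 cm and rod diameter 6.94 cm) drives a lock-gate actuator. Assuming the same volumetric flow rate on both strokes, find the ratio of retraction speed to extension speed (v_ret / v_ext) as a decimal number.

v_ret/v_ext ≈ 1.19

Cap-side area A_cap = π/4 × (17.2 cm)² = 232.4 cm^2
Rod-side annular area A_ann = π/4 × (17.2² − 6.94²) = 194.5 cm^2
For equal Q, v ∝ 1/A, so v_ret/v_ext = A_cap/A_ann.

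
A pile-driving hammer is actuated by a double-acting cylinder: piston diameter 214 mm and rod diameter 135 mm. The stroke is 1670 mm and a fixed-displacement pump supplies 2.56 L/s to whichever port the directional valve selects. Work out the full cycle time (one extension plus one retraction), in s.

Cap-side area A_cap = π/4 × (214 mm)² = 35970 mm^2
Rod-side annular area A_ann = π/4 × (214² − 135²) = 21650 mm^2
t_ext = A_cap·L/Q = 23.46 s
t_ret = A_ann·L/Q = 14.13 s
t_cycle = t_ext + t_ret

t ≈ 37.6 s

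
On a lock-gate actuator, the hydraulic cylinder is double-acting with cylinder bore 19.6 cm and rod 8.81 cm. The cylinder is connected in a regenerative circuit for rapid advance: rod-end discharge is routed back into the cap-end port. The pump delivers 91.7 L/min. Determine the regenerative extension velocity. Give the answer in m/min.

In regeneration the rod-end outflow joins the pump flow into the cap end, so the net volume the pump must supply per unit advance equals the rod cross-section area.
Rod cross-section A_rod = π/4 × (8.81 cm)² = 60.96 cm^2
v = Q_pump / A_rod

v ≈ 15.0 m/min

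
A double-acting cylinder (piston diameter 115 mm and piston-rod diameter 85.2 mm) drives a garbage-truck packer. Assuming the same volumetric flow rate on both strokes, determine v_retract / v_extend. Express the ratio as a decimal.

Cap-side area A_cap = π/4 × (115 mm)² = 10390 mm^2
Rod-side annular area A_ann = π/4 × (115² − 85.2²) = 4686 mm^2
For equal Q, v ∝ 1/A, so v_ret/v_ext = A_cap/A_ann.

v_ret/v_ext ≈ 2.22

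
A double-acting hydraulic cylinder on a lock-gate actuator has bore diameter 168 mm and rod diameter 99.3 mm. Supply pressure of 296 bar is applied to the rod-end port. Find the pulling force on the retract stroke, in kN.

Rod-side annular area A_ann = π/4 × (168² − 99.3²) = 14420 mm^2
On retraction the pressure acts on the annular area (bore minus rod).
F = P × A_ann

F ≈ 427 kN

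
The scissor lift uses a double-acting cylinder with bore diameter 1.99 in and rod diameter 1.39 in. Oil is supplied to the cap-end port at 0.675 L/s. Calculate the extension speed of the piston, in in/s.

v ≈ 13.2 in/s

Cap-side area A_cap = π/4 × (1.99 in)² = 3.110 in^2
v = Q / A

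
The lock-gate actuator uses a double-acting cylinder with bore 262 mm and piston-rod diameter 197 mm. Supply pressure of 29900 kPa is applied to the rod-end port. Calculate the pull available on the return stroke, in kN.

F ≈ 701 kN

Rod-side annular area A_ann = π/4 × (262² − 197²) = 23430 mm^2
On retraction the pressure acts on the annular area (bore minus rod).
F = P × A_ann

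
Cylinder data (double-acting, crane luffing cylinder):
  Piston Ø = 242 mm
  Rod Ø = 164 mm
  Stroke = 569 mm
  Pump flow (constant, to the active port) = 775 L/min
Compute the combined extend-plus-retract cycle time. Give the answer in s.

Cap-side area A_cap = π/4 × (242 mm)² = 46000 mm^2
Rod-side annular area A_ann = π/4 × (242² − 164²) = 24870 mm^2
t_ext = A_cap·L/Q = 2.026 s
t_ret = A_ann·L/Q = 1.096 s
t_cycle = t_ext + t_ret

t ≈ 3.12 s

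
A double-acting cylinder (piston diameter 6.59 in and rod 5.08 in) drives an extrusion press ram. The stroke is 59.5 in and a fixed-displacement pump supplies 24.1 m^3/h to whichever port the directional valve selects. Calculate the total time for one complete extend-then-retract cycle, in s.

t ≈ 6.98 s

Cap-side area A_cap = π/4 × (6.59 in)² = 34.11 in^2
Rod-side annular area A_ann = π/4 × (6.59² − 5.08²) = 13.84 in^2
t_ext = A_cap·L/Q = 4.968 s
t_ret = A_ann·L/Q = 2.016 s
t_cycle = t_ext + t_ret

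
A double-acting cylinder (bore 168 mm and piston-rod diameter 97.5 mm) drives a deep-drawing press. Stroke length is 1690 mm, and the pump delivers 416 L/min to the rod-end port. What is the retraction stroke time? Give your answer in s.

t ≈ 3.58 s

Rod-side annular area A_ann = π/4 × (168² − 97.5²) = 14700 mm^2
Swept volume V = A × L; t = V / Q = A·L / Q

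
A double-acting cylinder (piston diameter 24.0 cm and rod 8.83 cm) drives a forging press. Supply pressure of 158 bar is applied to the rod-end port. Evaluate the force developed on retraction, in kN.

Rod-side annular area A_ann = π/4 × (24.0² − 8.83²) = 391.2 cm^2
On retraction the pressure acts on the annular area (bore minus rod).
F = P × A_ann

F ≈ 618 kN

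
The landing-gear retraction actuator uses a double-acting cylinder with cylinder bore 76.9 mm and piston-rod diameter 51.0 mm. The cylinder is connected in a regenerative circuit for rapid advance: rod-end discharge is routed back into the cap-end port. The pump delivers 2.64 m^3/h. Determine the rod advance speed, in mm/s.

In regeneration the rod-end outflow joins the pump flow into the cap end, so the net volume the pump must supply per unit advance equals the rod cross-section area.
Rod cross-section A_rod = π/4 × (51.0 mm)² = 2043 mm^2
v = Q_pump / A_rod

v ≈ 359 mm/s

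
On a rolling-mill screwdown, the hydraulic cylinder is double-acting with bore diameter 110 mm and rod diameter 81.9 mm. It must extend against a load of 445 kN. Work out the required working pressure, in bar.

P ≈ 468 bar

Cap-side area A_cap = π/4 × (110 mm)² = 9503 mm^2
P = F / A = 445 kN / A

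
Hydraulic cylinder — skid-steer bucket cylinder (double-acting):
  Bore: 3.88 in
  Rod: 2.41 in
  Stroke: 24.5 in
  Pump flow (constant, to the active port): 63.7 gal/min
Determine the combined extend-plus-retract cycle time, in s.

t ≈ 1.91 s

Cap-side area A_cap = π/4 × (3.88 in)² = 11.82 in^2
Rod-side annular area A_ann = π/4 × (3.88² − 2.41²) = 7.262 in^2
t_ext = A_cap·L/Q = 1.181 s
t_ret = A_ann·L/Q = 0.7255 s
t_cycle = t_ext + t_ret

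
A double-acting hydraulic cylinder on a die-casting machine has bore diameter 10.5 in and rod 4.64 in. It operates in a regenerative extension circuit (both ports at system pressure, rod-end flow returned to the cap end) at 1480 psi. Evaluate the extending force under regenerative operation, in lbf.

With equal pressure on both faces, forces on the annular region cancel; the net push is pressure × rod cross-section.
Rod cross-section A_rod = π/4 × (4.64 in)² = 16.91 in^2
F = P × A_rod

F ≈ 25000 lbf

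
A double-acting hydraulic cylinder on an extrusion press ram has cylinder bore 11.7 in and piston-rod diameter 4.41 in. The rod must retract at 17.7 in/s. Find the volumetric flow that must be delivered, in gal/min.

Rod-side annular area A_ann = π/4 × (11.7² − 4.41²) = 92.24 in^2
Q = A × v

Q ≈ 424 gal/min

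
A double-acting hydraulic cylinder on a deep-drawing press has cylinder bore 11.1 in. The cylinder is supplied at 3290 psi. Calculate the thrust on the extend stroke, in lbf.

Cap-side area A_cap = π/4 × (11.1 in)² = 96.77 in^2
F = P × A_cap = 3290 psi × A_cap

F ≈ 3.18e5 lbf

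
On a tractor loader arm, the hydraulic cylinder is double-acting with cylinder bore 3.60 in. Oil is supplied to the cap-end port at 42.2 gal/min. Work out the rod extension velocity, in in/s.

Cap-side area A_cap = π/4 × (3.60 in)² = 10.18 in^2
v = Q / A

v ≈ 16.0 in/s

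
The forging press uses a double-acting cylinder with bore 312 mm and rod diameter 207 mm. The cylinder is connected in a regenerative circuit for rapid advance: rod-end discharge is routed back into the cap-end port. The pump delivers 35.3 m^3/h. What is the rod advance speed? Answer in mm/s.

In regeneration the rod-end outflow joins the pump flow into the cap end, so the net volume the pump must supply per unit advance equals the rod cross-section area.
Rod cross-section A_rod = π/4 × (207 mm)² = 33650 mm^2
v = Q_pump / A_rod

v ≈ 291 mm/s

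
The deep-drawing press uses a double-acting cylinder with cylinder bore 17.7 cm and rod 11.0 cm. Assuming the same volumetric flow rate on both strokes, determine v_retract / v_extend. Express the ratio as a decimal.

Cap-side area A_cap = π/4 × (17.7 cm)² = 246.1 cm^2
Rod-side annular area A_ann = π/4 × (17.7² − 11.0²) = 151.0 cm^2
For equal Q, v ∝ 1/A, so v_ret/v_ext = A_cap/A_ann.

v_ret/v_ext ≈ 1.63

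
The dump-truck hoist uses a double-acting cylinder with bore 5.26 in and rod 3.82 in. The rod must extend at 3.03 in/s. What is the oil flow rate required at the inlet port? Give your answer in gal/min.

Cap-side area A_cap = π/4 × (5.26 in)² = 21.73 in^2
Q = A × v

Q ≈ 17.1 gal/min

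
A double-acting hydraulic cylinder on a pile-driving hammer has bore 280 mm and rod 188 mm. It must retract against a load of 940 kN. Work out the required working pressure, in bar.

Rod-side annular area A_ann = π/4 × (280² − 188²) = 33820 mm^2
Retraction: pressure acts on the annular area.
P = F / A = 940 kN / A

P ≈ 278 bar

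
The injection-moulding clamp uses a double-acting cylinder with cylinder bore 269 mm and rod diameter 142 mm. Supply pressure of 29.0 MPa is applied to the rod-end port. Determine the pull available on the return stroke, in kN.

Rod-side annular area A_ann = π/4 × (269² − 142²) = 41000 mm^2
On retraction the pressure acts on the annular area (bore minus rod).
F = P × A_ann

F ≈ 1190 kN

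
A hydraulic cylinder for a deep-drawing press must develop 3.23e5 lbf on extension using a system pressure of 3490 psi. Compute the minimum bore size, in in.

Extension force acts on the full piston face: F = P × (π/4)D².
D = √(4F / (πP)) = √(4 × 3.23e5 lbf / (π × 3490 psi))

D ≈ 10.9 in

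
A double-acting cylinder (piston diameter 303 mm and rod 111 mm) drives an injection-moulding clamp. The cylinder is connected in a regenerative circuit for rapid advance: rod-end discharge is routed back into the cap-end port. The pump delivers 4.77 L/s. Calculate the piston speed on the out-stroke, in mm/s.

In regeneration the rod-end outflow joins the pump flow into the cap end, so the net volume the pump must supply per unit advance equals the rod cross-section area.
Rod cross-section A_rod = π/4 × (111 mm)² = 9677 mm^2
v = Q_pump / A_rod

v ≈ 493 mm/s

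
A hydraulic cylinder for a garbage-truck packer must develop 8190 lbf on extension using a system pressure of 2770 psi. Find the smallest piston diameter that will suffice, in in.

Extension force acts on the full piston face: F = P × (π/4)D².
D = √(4F / (πP)) = √(4 × 8190 lbf / (π × 2770 psi))

D ≈ 1.94 in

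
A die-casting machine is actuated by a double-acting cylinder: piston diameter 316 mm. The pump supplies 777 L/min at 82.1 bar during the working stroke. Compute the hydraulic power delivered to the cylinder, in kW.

Hydraulic power = P × Q

W ≈ 106 kW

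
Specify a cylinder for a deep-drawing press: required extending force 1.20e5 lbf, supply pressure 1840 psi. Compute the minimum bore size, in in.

Extension force acts on the full piston face: F = P × (π/4)D².
D = √(4F / (πP)) = √(4 × 1.20e5 lbf / (π × 1840 psi))

D ≈ 9.11 in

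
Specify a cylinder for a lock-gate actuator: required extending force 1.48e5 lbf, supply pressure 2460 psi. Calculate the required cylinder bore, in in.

D ≈ 8.75 in

Extension force acts on the full piston face: F = P × (π/4)D².
D = √(4F / (πP)) = √(4 × 1.48e5 lbf / (π × 2460 psi))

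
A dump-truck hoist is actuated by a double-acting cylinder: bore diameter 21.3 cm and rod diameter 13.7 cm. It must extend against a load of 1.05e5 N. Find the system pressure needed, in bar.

P ≈ 29.5 bar

Cap-side area A_cap = π/4 × (21.3 cm)² = 356.3 cm^2
P = F / A = 1.05e5 N / A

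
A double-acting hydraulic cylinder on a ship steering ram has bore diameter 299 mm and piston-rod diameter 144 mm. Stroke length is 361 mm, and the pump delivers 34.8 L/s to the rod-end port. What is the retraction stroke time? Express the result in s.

t ≈ 0.559 s

Rod-side annular area A_ann = π/4 × (299² − 144²) = 53930 mm^2
Swept volume V = A × L; t = V / Q = A·L / Q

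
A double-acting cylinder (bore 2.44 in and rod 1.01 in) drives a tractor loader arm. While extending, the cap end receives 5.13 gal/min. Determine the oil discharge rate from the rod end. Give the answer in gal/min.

Q_out ≈ 4.25 gal/min

Cap-side area A_cap = π/4 × (2.44 in)² = 4.676 in^2
Rod-side annular area A_ann = π/4 × (2.44² − 1.01²) = 3.875 in^2
Piston speed v = Q_in/A_cap; rod-end outflow Q_out = v × A_ann = Q_in × A_ann/A_cap.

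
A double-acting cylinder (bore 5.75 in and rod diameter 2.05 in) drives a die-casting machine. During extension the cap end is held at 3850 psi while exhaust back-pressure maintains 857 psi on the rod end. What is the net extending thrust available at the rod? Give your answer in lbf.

Cap-side area A_cap = π/4 × (5.75 in)² = 25.97 in^2
Rod-side annular area A_ann = π/4 × (5.75² − 2.05²) = 22.67 in^2
Net thrust = P_cap·A_cap − P_rod·A_ann = 99970 lbf − 19430 lbf

F ≈ 80500 lbf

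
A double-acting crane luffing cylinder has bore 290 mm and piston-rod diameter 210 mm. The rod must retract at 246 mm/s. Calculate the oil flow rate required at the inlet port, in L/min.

Rod-side annular area A_ann = π/4 × (290² − 210²) = 31420 mm^2
Q = A × v

Q ≈ 464 L/min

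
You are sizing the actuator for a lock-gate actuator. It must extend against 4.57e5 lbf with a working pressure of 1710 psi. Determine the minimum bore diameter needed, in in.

Extension force acts on the full piston face: F = P × (π/4)D².
D = √(4F / (πP)) = √(4 × 4.57e5 lbf / (π × 1710 psi))

D ≈ 18.4 in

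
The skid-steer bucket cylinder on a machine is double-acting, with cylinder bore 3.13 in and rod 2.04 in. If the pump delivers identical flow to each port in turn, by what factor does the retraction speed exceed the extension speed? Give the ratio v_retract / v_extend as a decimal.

Cap-side area A_cap = π/4 × (3.13 in)² = 7.694 in^2
Rod-side annular area A_ann = π/4 × (3.13² − 2.04²) = 4.426 in^2
For equal Q, v ∝ 1/A, so v_ret/v_ext = A_cap/A_ann.

v_ret/v_ext ≈ 1.74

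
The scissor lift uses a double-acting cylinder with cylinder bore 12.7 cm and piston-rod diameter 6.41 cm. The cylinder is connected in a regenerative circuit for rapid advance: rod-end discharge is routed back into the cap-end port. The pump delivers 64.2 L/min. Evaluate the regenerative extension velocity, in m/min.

v ≈ 19.9 m/min

In regeneration the rod-end outflow joins the pump flow into the cap end, so the net volume the pump must supply per unit advance equals the rod cross-section area.
Rod cross-section A_rod = π/4 × (6.41 cm)² = 32.27 cm^2
v = Q_pump / A_rod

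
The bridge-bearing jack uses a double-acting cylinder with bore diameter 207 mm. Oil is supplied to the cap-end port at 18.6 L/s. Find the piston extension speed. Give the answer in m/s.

v ≈ 0.553 m/s

Cap-side area A_cap = π/4 × (207 mm)² = 33650 mm^2
v = Q / A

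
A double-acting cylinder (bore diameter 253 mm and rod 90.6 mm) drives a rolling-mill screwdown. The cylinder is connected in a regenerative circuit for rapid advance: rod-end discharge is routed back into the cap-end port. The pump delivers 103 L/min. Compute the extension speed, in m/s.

v ≈ 0.266 m/s

In regeneration the rod-end outflow joins the pump flow into the cap end, so the net volume the pump must supply per unit advance equals the rod cross-section area.
Rod cross-section A_rod = π/4 × (90.6 mm)² = 6447 mm^2
v = Q_pump / A_rod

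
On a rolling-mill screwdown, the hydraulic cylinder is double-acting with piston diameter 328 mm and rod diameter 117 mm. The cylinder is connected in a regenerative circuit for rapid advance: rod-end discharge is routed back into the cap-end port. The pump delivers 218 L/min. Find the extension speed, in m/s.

v ≈ 0.338 m/s

In regeneration the rod-end outflow joins the pump flow into the cap end, so the net volume the pump must supply per unit advance equals the rod cross-section area.
Rod cross-section A_rod = π/4 × (117 mm)² = 10750 mm^2
v = Q_pump / A_rod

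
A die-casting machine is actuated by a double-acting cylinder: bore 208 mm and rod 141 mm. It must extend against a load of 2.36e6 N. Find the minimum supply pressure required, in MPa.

Cap-side area A_cap = π/4 × (208 mm)² = 33980 mm^2
P = F / A = 2.36e6 N / A

P ≈ 69.5 MPa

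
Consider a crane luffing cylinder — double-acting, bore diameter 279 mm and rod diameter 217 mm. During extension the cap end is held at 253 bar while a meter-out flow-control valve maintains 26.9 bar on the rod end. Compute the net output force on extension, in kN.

F ≈ 1480 kN

Cap-side area A_cap = π/4 × (279 mm)² = 61140 mm^2
Rod-side annular area A_ann = π/4 × (279² − 217²) = 24150 mm^2
Net thrust = P_cap·A_cap − P_rod·A_ann = 1547 kN − 64.97 kN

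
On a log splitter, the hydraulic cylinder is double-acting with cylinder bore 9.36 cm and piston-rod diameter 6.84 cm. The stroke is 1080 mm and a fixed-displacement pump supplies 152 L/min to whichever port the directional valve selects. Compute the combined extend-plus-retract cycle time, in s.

t ≈ 4.30 s

Cap-side area A_cap = π/4 × (9.36 cm)² = 68.81 cm^2
Rod-side annular area A_ann = π/4 × (9.36² − 6.84²) = 32.06 cm^2
t_ext = A_cap·L/Q = 2.933 s
t_ret = A_ann·L/Q = 1.367 s
t_cycle = t_ext + t_ret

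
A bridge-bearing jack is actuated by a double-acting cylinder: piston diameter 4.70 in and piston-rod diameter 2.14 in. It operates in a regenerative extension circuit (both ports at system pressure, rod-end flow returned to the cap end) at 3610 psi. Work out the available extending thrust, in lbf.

With equal pressure on both faces, forces on the annular region cancel; the net push is pressure × rod cross-section.
Rod cross-section A_rod = π/4 × (2.14 in)² = 3.597 in^2
F = P × A_rod

F ≈ 13000 lbf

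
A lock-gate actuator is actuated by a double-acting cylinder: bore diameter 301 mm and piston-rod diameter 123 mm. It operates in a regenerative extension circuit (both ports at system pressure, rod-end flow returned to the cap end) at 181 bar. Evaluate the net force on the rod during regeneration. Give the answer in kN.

F ≈ 215 kN

With equal pressure on both faces, forces on the annular region cancel; the net push is pressure × rod cross-section.
Rod cross-section A_rod = π/4 × (123 mm)² = 11880 mm^2
F = P × A_rod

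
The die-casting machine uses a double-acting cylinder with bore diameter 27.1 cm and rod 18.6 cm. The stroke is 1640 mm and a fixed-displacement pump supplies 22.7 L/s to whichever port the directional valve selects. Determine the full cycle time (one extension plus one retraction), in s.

Cap-side area A_cap = π/4 × (27.1 cm)² = 576.8 cm^2
Rod-side annular area A_ann = π/4 × (27.1² − 18.6²) = 305.1 cm^2
t_ext = A_cap·L/Q = 4.167 s
t_ret = A_ann·L/Q = 2.204 s
t_cycle = t_ext + t_ret

t ≈ 6.37 s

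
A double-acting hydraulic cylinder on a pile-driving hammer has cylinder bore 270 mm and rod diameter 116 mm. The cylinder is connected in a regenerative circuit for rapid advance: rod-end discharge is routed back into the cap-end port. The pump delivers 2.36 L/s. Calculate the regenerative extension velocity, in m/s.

v ≈ 0.223 m/s

In regeneration the rod-end outflow joins the pump flow into the cap end, so the net volume the pump must supply per unit advance equals the rod cross-section area.
Rod cross-section A_rod = π/4 × (116 mm)² = 10570 mm^2
v = Q_pump / A_rod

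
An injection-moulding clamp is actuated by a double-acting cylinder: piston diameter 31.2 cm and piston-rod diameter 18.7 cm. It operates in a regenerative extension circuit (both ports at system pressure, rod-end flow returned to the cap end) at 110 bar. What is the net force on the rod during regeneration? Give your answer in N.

F ≈ 3.02e5 N

With equal pressure on both faces, forces on the annular region cancel; the net push is pressure × rod cross-section.
Rod cross-section A_rod = π/4 × (18.7 cm)² = 274.6 cm^2
F = P × A_rod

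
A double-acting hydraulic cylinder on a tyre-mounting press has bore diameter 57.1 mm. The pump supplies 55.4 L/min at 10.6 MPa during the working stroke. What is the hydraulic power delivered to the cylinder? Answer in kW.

W ≈ 9.79 kW

Hydraulic power = P × Q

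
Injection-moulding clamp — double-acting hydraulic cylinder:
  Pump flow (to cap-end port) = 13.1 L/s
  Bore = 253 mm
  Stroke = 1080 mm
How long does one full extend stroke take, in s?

Cap-side area A_cap = π/4 × (253 mm)² = 50270 mm^2
Swept volume V = A × L; t = V / Q = A·L / Q

t ≈ 4.14 s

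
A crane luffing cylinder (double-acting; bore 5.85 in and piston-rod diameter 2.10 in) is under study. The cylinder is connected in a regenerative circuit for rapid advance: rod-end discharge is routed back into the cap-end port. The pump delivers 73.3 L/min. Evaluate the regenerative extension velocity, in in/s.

v ≈ 21.5 in/s

In regeneration the rod-end outflow joins the pump flow into the cap end, so the net volume the pump must supply per unit advance equals the rod cross-section area.
Rod cross-section A_rod = π/4 × (2.10 in)² = 3.464 in^2
v = Q_pump / A_rod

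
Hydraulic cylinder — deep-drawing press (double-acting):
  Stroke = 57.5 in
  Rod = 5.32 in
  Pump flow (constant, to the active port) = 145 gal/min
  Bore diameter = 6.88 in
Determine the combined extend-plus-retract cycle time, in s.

t ≈ 5.37 s

Cap-side area A_cap = π/4 × (6.88 in)² = 37.18 in^2
Rod-side annular area A_ann = π/4 × (6.88² − 5.32²) = 14.95 in^2
t_ext = A_cap·L/Q = 3.829 s
t_ret = A_ann·L/Q = 1.540 s
t_cycle = t_ext + t_ret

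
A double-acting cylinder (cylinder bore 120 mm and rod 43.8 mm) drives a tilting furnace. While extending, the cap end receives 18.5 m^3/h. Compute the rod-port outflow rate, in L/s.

Q_out ≈ 4.45 L/s

Cap-side area A_cap = π/4 × (120 mm)² = 11310 mm^2
Rod-side annular area A_ann = π/4 × (120² − 43.8²) = 9803 mm^2
Piston speed v = Q_in/A_cap; rod-end outflow Q_out = v × A_ann = Q_in × A_ann/A_cap.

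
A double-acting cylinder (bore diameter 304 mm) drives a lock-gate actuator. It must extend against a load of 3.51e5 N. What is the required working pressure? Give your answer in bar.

P ≈ 48.4 bar

Cap-side area A_cap = π/4 × (304 mm)² = 72580 mm^2
P = F / A = 3.51e5 N / A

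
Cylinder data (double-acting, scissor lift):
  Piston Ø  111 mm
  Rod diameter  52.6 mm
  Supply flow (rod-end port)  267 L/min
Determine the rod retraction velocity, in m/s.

v ≈ 0.593 m/s

Rod-side annular area A_ann = π/4 × (111² − 52.6²) = 7504 mm^2
Flow into the rod-end port fills the annular volume.
v = Q / A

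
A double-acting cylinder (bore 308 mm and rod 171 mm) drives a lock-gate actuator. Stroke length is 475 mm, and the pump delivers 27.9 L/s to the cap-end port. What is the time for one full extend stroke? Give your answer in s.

Cap-side area A_cap = π/4 × (308 mm)² = 74510 mm^2
Swept volume V = A × L; t = V / Q = A·L / Q

t ≈ 1.27 s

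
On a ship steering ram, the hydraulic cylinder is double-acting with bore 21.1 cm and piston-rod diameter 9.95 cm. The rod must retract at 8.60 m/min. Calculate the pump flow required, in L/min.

Q ≈ 234 L/min

Rod-side annular area A_ann = π/4 × (21.1² − 9.95²) = 271.9 cm^2
Q = A × v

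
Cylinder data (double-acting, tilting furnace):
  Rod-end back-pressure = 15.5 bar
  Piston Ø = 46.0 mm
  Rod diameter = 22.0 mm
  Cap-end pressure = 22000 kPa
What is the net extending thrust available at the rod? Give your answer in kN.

F ≈ 34.6 kN

Cap-side area A_cap = π/4 × (46.0 mm)² = 1662 mm^2
Rod-side annular area A_ann = π/4 × (46.0² − 22.0²) = 1282 mm^2
Net thrust = P_cap·A_cap − P_rod·A_ann = 36.56 kN − 1.987 kN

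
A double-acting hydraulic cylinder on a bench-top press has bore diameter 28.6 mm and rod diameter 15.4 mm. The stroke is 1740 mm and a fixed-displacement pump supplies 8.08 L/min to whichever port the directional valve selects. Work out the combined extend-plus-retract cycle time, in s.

Cap-side area A_cap = π/4 × (28.6 mm)² = 642.4 mm^2
Rod-side annular area A_ann = π/4 × (28.6² − 15.4²) = 456.2 mm^2
t_ext = A_cap·L/Q = 8.301 s
t_ret = A_ann·L/Q = 5.894 s
t_cycle = t_ext + t_ret

t ≈ 14.2 s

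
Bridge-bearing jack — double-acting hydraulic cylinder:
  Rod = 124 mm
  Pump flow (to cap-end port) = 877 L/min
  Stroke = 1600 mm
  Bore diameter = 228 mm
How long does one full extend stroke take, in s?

Cap-side area A_cap = π/4 × (228 mm)² = 40830 mm^2
Swept volume V = A × L; t = V / Q = A·L / Q

t ≈ 4.47 s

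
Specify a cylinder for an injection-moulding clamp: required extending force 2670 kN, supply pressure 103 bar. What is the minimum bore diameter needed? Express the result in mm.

D ≈ 575 mm

Extension force acts on the full piston face: F = P × (π/4)D².
D = √(4F / (πP)) = √(4 × 2670 kN / (π × 103 bar))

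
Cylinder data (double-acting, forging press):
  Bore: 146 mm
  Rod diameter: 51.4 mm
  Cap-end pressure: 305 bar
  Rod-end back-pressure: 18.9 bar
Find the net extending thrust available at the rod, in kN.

F ≈ 483 kN

Cap-side area A_cap = π/4 × (146 mm)² = 16740 mm^2
Rod-side annular area A_ann = π/4 × (146² − 51.4²) = 14670 mm^2
Net thrust = P_cap·A_cap − P_rod·A_ann = 510.6 kN − 27.72 kN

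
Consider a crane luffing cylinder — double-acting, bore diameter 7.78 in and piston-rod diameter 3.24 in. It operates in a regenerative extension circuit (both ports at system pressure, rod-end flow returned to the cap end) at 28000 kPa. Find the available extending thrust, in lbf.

With equal pressure on both faces, forces on the annular region cancel; the net push is pressure × rod cross-section.
Rod cross-section A_rod = π/4 × (3.24 in)² = 8.245 in^2
F = P × A_rod

F ≈ 33500 lbf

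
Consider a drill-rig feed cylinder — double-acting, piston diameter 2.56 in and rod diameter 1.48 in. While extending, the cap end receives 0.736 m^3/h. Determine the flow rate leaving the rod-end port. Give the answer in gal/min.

Q_out ≈ 2.16 gal/min

Cap-side area A_cap = π/4 × (2.56 in)² = 5.147 in^2
Rod-side annular area A_ann = π/4 × (2.56² − 1.48²) = 3.427 in^2
Piston speed v = Q_in/A_cap; rod-end outflow Q_out = v × A_ann = Q_in × A_ann/A_cap.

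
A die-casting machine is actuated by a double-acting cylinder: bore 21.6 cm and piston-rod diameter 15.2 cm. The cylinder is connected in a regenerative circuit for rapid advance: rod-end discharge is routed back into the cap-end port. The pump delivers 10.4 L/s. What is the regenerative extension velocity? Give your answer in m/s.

v ≈ 0.573 m/s

In regeneration the rod-end outflow joins the pump flow into the cap end, so the net volume the pump must supply per unit advance equals the rod cross-section area.
Rod cross-section A_rod = π/4 × (15.2 cm)² = 181.5 cm^2
v = Q_pump / A_rod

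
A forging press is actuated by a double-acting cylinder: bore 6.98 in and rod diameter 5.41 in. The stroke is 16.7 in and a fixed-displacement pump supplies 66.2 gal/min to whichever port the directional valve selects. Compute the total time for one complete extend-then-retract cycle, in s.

Cap-side area A_cap = π/4 × (6.98 in)² = 38.26 in^2
Rod-side annular area A_ann = π/4 × (6.98² − 5.41²) = 15.28 in^2
t_ext = A_cap·L/Q = 2.507 s
t_ret = A_ann·L/Q = 1.001 s
t_cycle = t_ext + t_ret

t ≈ 3.51 s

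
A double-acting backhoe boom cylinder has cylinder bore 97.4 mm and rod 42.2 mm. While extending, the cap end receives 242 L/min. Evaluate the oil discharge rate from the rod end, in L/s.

Q_out ≈ 3.28 L/s

Cap-side area A_cap = π/4 × (97.4 mm)² = 7451 mm^2
Rod-side annular area A_ann = π/4 × (97.4² − 42.2²) = 6052 mm^2
Piston speed v = Q_in/A_cap; rod-end outflow Q_out = v × A_ann = Q_in × A_ann/A_cap.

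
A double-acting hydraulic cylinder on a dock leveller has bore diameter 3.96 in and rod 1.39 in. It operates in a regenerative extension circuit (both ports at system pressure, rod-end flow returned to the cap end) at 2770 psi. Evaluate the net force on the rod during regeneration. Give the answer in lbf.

With equal pressure on both faces, forces on the annular region cancel; the net push is pressure × rod cross-section.
Rod cross-section A_rod = π/4 × (1.39 in)² = 1.517 in^2
F = P × A_rod

F ≈ 4200 lbf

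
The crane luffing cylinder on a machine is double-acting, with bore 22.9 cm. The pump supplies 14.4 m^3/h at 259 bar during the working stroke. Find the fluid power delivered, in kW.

Hydraulic power = P × Q

W ≈ 104 kW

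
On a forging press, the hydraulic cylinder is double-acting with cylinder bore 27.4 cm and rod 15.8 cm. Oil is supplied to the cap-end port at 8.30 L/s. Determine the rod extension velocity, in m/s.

Cap-side area A_cap = π/4 × (27.4 cm)² = 589.6 cm^2
v = Q / A

v ≈ 0.141 m/s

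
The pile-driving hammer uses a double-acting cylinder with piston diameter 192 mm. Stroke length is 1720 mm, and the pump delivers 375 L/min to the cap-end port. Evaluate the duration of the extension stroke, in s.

Cap-side area A_cap = π/4 × (192 mm)² = 28950 mm^2
Swept volume V = A × L; t = V / Q = A·L / Q

t ≈ 7.97 s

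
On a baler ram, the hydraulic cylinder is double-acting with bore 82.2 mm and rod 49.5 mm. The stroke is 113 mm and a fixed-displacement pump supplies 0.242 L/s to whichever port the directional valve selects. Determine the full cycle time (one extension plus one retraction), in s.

Cap-side area A_cap = π/4 × (82.2 mm)² = 5307 mm^2
Rod-side annular area A_ann = π/4 × (82.2² − 49.5²) = 3382 mm^2
t_ext = A_cap·L/Q = 2.478 s
t_ret = A_ann·L/Q = 1.579 s
t_cycle = t_ext + t_ret

t ≈ 4.06 s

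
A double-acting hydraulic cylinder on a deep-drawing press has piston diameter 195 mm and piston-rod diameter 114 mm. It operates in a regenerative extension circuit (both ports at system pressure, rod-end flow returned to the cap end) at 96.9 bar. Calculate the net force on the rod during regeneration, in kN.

With equal pressure on both faces, forces on the annular region cancel; the net push is pressure × rod cross-section.
Rod cross-section A_rod = π/4 × (114 mm)² = 10210 mm^2
F = P × A_rod

F ≈ 98.9 kN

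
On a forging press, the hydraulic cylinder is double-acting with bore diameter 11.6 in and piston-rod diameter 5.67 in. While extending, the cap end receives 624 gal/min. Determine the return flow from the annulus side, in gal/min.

Q_out ≈ 475 gal/min

Cap-side area A_cap = π/4 × (11.6 in)² = 105.7 in^2
Rod-side annular area A_ann = π/4 × (11.6² − 5.67²) = 80.43 in^2
Piston speed v = Q_in/A_cap; rod-end outflow Q_out = v × A_ann = Q_in × A_ann/A_cap.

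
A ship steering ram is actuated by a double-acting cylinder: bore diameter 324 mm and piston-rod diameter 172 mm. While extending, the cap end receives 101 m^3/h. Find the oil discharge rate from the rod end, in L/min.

Cap-side area A_cap = π/4 × (324 mm)² = 82450 mm^2
Rod-side annular area A_ann = π/4 × (324² − 172²) = 59210 mm^2
Piston speed v = Q_in/A_cap; rod-end outflow Q_out = v × A_ann = Q_in × A_ann/A_cap.

Q_out ≈ 1210 L/min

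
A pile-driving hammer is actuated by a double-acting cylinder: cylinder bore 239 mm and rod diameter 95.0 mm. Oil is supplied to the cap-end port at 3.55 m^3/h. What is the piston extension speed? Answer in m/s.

Cap-side area A_cap = π/4 × (239 mm)² = 44860 mm^2
v = Q / A

v ≈ 0.0220 m/s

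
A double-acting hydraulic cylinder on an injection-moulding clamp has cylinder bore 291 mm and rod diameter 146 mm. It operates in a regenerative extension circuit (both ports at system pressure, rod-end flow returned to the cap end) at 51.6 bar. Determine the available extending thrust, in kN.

F ≈ 86.4 kN

With equal pressure on both faces, forces on the annular region cancel; the net push is pressure × rod cross-section.
Rod cross-section A_rod = π/4 × (146 mm)² = 16740 mm^2
F = P × A_rod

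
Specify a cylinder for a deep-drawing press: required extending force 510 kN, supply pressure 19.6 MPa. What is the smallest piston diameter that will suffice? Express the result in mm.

Extension force acts on the full piston face: F = P × (π/4)D².
D = √(4F / (πP)) = √(4 × 510 kN / (π × 19.6 MPa))

D ≈ 182 mm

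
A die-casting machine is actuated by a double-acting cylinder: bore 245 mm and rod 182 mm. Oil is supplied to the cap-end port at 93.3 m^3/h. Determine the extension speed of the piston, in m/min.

v ≈ 33.0 m/min

Cap-side area A_cap = π/4 × (245 mm)² = 47140 mm^2
v = Q / A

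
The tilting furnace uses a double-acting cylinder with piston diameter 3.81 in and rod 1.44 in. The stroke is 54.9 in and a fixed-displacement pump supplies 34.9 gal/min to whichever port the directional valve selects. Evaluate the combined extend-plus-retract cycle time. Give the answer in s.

Cap-side area A_cap = π/4 × (3.81 in)² = 11.40 in^2
Rod-side annular area A_ann = π/4 × (3.81² − 1.44²) = 9.772 in^2
t_ext = A_cap·L/Q = 4.658 s
t_ret = A_ann·L/Q = 3.993 s
t_cycle = t_ext + t_ret

t ≈ 8.65 s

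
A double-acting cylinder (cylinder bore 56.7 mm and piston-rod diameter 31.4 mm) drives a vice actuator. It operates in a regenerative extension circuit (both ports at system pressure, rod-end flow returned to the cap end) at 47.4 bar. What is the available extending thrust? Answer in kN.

F ≈ 3.67 kN

With equal pressure on both faces, forces on the annular region cancel; the net push is pressure × rod cross-section.
Rod cross-section A_rod = π/4 × (31.4 mm)² = 774.4 mm^2
F = P × A_rod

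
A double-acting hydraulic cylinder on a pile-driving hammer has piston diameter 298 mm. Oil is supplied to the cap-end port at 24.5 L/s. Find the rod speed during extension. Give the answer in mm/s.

v ≈ 351 mm/s

Cap-side area A_cap = π/4 × (298 mm)² = 69750 mm^2
v = Q / A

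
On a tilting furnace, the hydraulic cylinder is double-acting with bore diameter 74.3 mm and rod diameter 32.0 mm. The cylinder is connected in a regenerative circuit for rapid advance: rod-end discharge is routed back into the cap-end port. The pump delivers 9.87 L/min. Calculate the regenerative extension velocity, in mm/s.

v ≈ 205 mm/s

In regeneration the rod-end outflow joins the pump flow into the cap end, so the net volume the pump must supply per unit advance equals the rod cross-section area.
Rod cross-section A_rod = π/4 × (32.0 mm)² = 804.2 mm^2
v = Q_pump / A_rod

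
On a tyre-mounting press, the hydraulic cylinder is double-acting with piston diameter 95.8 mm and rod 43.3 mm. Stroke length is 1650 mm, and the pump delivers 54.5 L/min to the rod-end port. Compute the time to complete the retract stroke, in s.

t ≈ 10.4 s

Rod-side annular area A_ann = π/4 × (95.8² − 43.3²) = 5736 mm^2
Swept volume V = A × L; t = V / Q = A·L / Q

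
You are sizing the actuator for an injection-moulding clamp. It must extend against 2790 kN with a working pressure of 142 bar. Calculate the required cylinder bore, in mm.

Extension force acts on the full piston face: F = P × (π/4)D².
D = √(4F / (πP)) = √(4 × 2790 kN / (π × 142 bar))

D ≈ 500 mm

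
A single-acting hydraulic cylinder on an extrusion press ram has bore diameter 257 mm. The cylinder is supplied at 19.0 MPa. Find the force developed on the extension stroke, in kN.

Cap-side area A_cap = π/4 × (257 mm)² = 51870 mm^2
F = P × A_cap = 19.0 MPa × A_cap

F ≈ 986 kN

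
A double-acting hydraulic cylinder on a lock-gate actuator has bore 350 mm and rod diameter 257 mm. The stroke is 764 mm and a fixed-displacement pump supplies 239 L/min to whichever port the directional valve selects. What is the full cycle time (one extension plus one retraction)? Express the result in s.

t ≈ 27.0 s

Cap-side area A_cap = π/4 × (350 mm)² = 96210 mm^2
Rod-side annular area A_ann = π/4 × (350² − 257²) = 44340 mm^2
t_ext = A_cap·L/Q = 18.45 s
t_ret = A_ann·L/Q = 8.504 s
t_cycle = t_ext + t_ret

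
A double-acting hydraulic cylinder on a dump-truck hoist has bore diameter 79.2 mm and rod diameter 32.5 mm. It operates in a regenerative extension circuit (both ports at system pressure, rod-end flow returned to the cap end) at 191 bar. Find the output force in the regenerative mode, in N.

F ≈ 15800 N

With equal pressure on both faces, forces on the annular region cancel; the net push is pressure × rod cross-section.
Rod cross-section A_rod = π/4 × (32.5 mm)² = 829.6 mm^2
F = P × A_rod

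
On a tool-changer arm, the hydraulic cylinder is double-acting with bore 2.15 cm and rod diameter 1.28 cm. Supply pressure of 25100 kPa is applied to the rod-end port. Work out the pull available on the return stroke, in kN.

Rod-side annular area A_ann = π/4 × (2.15² − 1.28²) = 2.344 cm^2
On retraction the pressure acts on the annular area (bore minus rod).
F = P × A_ann

F ≈ 5.88 kN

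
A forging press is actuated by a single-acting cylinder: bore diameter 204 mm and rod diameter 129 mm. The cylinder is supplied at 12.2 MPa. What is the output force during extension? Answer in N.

F ≈ 3.99e5 N

Cap-side area A_cap = π/4 × (204 mm)² = 32690 mm^2
F = P × A_cap = 12.2 MPa × A_cap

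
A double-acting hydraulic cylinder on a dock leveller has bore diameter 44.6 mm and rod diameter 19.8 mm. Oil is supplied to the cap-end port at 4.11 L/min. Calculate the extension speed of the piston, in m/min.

Cap-side area A_cap = π/4 × (44.6 mm)² = 1562 mm^2
v = Q / A

v ≈ 2.63 m/min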